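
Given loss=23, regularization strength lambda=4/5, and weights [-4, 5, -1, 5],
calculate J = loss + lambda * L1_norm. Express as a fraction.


L1 norm = sum(|w|) = 15. J = 23 + 4/5 * 15 = 35.

35


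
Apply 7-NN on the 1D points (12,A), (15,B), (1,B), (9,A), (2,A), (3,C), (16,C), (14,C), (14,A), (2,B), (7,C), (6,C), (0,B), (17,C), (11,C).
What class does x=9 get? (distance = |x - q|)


Distances: |12-9|=3, |15-9|=6, |1-9|=8, |9-9|=0, |2-9|=7, |3-9|=6, |16-9|=7, |14-9|=5, |14-9|=5, |2-9|=7, |7-9|=2, |6-9|=3, |0-9|=9, |17-9|=8, |11-9|=2. 7 nearest: (9,A), (7,C), (11,C), (12,A), (6,C), (14,A), (14,C). Counts: {'A': 3, 'C': 4}. Majority class: C.

C


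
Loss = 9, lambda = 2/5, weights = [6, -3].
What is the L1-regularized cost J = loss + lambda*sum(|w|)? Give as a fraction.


L1 norm = sum(|w|) = 9. J = 9 + 2/5 * 9 = 63/5.

63/5


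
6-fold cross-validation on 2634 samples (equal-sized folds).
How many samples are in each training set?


Each validation fold has 2634/6 = 439 samples. Training set = 2634 - 439 = 2195.

2195


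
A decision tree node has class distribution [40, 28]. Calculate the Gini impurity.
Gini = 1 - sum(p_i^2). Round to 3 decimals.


Total = 68. Proportions: 40/68, 28/68. sum(p_i^2) = 0.5156. Gini = 1 - 0.5156 = 0.4844, which rounds to 0.484.

0.484


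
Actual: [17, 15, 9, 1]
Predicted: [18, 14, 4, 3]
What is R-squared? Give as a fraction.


Mean(y) = 21/2. SS_res = 31. SS_tot = 155. R^2 = 1 - 31/(155) = 4/5.

4/5


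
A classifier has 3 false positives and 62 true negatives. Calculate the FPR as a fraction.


FPR = FP / (FP + TN) = 3 / 65 = 3/65.

3/65


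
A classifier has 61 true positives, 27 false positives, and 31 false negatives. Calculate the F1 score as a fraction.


Precision = 61/88 = 61/88. Recall = 61/92 = 61/92. F1 = 2*P*R/(P+R) = 61/90.

61/90


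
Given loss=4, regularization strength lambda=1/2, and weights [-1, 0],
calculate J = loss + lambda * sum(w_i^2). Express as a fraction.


L2 sq norm = sum(w^2) = 1. J = 4 + 1/2 * 1 = 9/2.

9/2


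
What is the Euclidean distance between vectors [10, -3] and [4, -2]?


d = sqrt(sum of squared differences). (10-4)^2=36, (-3--2)^2=1. Sum = 37.

sqrt(37)


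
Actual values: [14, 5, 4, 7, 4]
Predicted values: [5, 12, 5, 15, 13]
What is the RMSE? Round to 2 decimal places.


MSE = 55.2000. RMSE = sqrt(55.2000) = 7.43.

7.43


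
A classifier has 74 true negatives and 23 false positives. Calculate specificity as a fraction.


Specificity = TN / (TN + FP) = 74 / 97 = 74/97.

74/97


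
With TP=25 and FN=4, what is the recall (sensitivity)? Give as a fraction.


Recall = TP / (TP + FN) = 25 / 29 = 25/29.

25/29


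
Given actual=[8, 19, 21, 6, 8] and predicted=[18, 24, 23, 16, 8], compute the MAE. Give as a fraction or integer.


MAE = (1/5) * (|8-18|=10 + |19-24|=5 + |21-23|=2 + |6-16|=10 + |8-8|=0). Sum = 27. MAE = 27/5.

27/5


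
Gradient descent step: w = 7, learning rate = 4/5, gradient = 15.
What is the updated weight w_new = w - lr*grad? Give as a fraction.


w_new = 7 - 4/5 * 15 = 7 - 12 = -5.

-5


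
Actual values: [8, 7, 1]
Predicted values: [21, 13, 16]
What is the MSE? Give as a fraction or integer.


MSE = (1/3) * ((8-21)^2=169 + (7-13)^2=36 + (1-16)^2=225). Sum = 430. MSE = 430/3.

430/3


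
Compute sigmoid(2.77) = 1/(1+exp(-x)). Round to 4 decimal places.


sigma(2.77) = 1/(1+e^(-2.77)) = 1/(1+0.062662) = 1/1.062662 = 0.9410.

0.9410


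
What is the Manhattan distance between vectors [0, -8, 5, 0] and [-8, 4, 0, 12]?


d = sum of absolute differences: |0--8|=8 + |-8-4|=12 + |5-0|=5 + |0-12|=12 = 37.

37


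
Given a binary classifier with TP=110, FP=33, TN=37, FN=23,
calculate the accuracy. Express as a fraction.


Accuracy = (TP + TN) / (TP + TN + FP + FN) = (110 + 37) / 203 = 21/29.

21/29


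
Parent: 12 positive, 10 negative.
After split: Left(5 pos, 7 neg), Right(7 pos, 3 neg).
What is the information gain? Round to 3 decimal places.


H(parent) = 0.9940. H(left) = 0.9799, H(right) = 0.8813. Weighted = (12/22)*0.9799 + (10/22)*0.8813 = 0.9351. IG = 0.9940 - 0.9351 = 0.0589, which rounds to 0.059.

0.059


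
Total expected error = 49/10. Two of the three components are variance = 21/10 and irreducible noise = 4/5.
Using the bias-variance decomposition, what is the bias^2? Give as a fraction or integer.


Total error = bias^2 + variance + irreducible noise. So bias^2 = 49/10 - 21/10 - 4/5 = 2.

2


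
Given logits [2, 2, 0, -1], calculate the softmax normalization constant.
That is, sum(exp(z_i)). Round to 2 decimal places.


Denom = e^2=7.3891 + e^2=7.3891 + e^0=1.0000 + e^-1=0.3679. Sum = 16.1461, which rounds to 16.15.

16.15


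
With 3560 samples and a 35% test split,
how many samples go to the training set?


Test set = 3560 * 35% = 1246. Training set = 3560 - 1246 = 2314.

2314


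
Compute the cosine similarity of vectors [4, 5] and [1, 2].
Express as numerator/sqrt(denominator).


dot = 14. |a|^2 = 41, |b|^2 = 5. cos = 14/sqrt(205).

14/sqrt(205)


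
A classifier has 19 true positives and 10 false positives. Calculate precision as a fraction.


Precision = TP / (TP + FP) = 19 / 29 = 19/29.

19/29


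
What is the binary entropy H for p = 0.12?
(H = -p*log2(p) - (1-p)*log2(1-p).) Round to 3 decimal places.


H = -0.12*log2(0.12) - 0.88*log2(0.88) = 0.529.

0.529


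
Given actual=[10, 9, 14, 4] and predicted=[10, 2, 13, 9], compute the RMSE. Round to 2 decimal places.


MSE = 18.7500. RMSE = sqrt(18.7500) = 4.33.

4.33


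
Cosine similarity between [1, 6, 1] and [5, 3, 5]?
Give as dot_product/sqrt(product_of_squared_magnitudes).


dot = 28. |a|^2 = 38, |b|^2 = 59. cos = 28/sqrt(2242).

28/sqrt(2242)


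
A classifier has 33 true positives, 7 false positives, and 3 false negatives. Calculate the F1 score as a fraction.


Precision = 33/40 = 33/40. Recall = 33/36 = 11/12. F1 = 2*P*R/(P+R) = 33/38.

33/38


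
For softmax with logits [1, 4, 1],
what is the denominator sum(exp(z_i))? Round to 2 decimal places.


Denom = e^1=2.7183 + e^4=54.5982 + e^1=2.7183. Sum = 60.0348, which rounds to 60.03.

60.03


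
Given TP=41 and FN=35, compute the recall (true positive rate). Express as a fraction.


Recall = TP / (TP + FN) = 41 / 76 = 41/76.

41/76


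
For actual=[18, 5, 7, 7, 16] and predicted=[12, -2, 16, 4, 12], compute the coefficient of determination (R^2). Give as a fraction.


Mean(y) = 53/5. SS_res = 191. SS_tot = 706/5. R^2 = 1 - 191/(706/5) = -249/706.

-249/706


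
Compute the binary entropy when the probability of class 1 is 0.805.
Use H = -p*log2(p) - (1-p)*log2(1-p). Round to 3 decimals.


H = -0.805*log2(0.805) - 0.195*log2(0.195) = 0.712.

0.712


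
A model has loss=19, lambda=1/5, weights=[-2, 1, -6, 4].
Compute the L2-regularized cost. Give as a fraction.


L2 sq norm = sum(w^2) = 57. J = 19 + 1/5 * 57 = 152/5.

152/5


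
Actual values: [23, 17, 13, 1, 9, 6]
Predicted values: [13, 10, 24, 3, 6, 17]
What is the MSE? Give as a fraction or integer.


MSE = (1/6) * ((23-13)^2=100 + (17-10)^2=49 + (13-24)^2=121 + (1-3)^2=4 + (9-6)^2=9 + (6-17)^2=121). Sum = 404. MSE = 202/3.

202/3


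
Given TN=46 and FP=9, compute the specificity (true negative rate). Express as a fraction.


Specificity = TN / (TN + FP) = 46 / 55 = 46/55.

46/55


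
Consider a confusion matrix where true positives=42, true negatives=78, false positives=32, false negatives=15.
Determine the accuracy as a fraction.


Accuracy = (TP + TN) / (TP + TN + FP + FN) = (42 + 78) / 167 = 120/167.

120/167


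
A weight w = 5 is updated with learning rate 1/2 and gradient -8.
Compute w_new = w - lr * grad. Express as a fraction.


w_new = 5 - 1/2 * -8 = 5 - -4 = 9.

9


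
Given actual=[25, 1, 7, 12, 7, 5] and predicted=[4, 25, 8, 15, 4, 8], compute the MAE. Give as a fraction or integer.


MAE = (1/6) * (|25-4|=21 + |1-25|=24 + |7-8|=1 + |12-15|=3 + |7-4|=3 + |5-8|=3). Sum = 55. MAE = 55/6.

55/6


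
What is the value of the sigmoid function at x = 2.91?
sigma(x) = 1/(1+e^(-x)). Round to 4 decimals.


sigma(2.91) = 1/(1+e^(-2.91)) = 1/(1+0.054476) = 1/1.054476 = 0.9483.

0.9483


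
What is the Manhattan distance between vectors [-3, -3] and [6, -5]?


d = sum of absolute differences: |-3-6|=9 + |-3--5|=2 = 11.

11


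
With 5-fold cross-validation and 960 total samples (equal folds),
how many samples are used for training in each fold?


Each validation fold has 960/5 = 192 samples. Training set = 960 - 192 = 768.

768


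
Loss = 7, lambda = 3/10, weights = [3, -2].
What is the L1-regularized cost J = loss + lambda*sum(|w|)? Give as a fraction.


L1 norm = sum(|w|) = 5. J = 7 + 3/10 * 5 = 17/2.

17/2


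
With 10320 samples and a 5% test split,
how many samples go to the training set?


Test set = 10320 * 5% = 516. Training set = 10320 - 516 = 9804.

9804


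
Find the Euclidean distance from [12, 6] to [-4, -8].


d = sqrt(sum of squared differences). (12--4)^2=256, (6--8)^2=196. Sum = 452.

sqrt(452)


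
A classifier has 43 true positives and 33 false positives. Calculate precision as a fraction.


Precision = TP / (TP + FP) = 43 / 76 = 43/76.

43/76


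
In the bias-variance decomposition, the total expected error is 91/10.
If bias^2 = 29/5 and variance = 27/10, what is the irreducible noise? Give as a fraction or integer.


Total error = bias^2 + variance + irreducible noise. So irreducible noise = 91/10 - 29/5 - 27/10 = 3/5.

3/5


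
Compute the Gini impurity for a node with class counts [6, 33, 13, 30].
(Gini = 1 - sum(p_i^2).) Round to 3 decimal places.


Total = 82. Proportions: 6/82, 33/82, 13/82, 30/82. sum(p_i^2) = 0.3263. Gini = 1 - 0.3263 = 0.6737, which rounds to 0.674.

0.674


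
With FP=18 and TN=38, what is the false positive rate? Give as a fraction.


FPR = FP / (FP + TN) = 18 / 56 = 9/28.

9/28


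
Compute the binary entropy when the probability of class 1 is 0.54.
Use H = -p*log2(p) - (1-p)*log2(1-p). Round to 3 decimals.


H = -0.54*log2(0.54) - 0.46*log2(0.46) = 0.995.

0.995


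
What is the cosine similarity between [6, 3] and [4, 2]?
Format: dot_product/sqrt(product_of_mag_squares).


dot = 30. |a|^2 = 45, |b|^2 = 20. cos = 30/sqrt(900).

30/sqrt(900)


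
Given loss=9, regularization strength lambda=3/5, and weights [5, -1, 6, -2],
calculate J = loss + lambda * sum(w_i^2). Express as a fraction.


L2 sq norm = sum(w^2) = 66. J = 9 + 3/5 * 66 = 243/5.

243/5


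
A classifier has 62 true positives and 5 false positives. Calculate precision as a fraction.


Precision = TP / (TP + FP) = 62 / 67 = 62/67.

62/67


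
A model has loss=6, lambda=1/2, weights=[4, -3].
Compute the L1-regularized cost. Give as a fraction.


L1 norm = sum(|w|) = 7. J = 6 + 1/2 * 7 = 19/2.

19/2


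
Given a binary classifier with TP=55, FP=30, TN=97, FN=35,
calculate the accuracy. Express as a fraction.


Accuracy = (TP + TN) / (TP + TN + FP + FN) = (55 + 97) / 217 = 152/217.

152/217


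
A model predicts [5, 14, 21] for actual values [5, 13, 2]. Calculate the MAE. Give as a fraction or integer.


MAE = (1/3) * (|5-5|=0 + |13-14|=1 + |2-21|=19). Sum = 20. MAE = 20/3.

20/3


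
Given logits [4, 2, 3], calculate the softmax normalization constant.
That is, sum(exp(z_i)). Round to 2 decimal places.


Denom = e^4=54.5982 + e^2=7.3891 + e^3=20.0855. Sum = 82.0728, which rounds to 82.07.

82.07


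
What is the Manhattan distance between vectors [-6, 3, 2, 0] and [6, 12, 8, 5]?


d = sum of absolute differences: |-6-6|=12 + |3-12|=9 + |2-8|=6 + |0-5|=5 = 32.

32


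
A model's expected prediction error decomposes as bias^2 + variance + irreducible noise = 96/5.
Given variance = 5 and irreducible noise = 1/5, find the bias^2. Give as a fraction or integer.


Total error = bias^2 + variance + irreducible noise. So bias^2 = 96/5 - 5 - 1/5 = 14.

14


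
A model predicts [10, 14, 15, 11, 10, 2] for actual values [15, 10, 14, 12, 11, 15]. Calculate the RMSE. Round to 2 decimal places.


MSE = 35.5000. RMSE = sqrt(35.5000) = 5.96.

5.96


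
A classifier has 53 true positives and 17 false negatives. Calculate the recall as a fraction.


Recall = TP / (TP + FN) = 53 / 70 = 53/70.

53/70


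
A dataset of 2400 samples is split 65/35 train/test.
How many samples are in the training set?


Test set = 2400 * 35% = 840. Training set = 2400 - 840 = 1560.

1560


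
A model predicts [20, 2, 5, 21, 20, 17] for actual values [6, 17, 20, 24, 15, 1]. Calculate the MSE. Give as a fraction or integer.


MSE = (1/6) * ((6-20)^2=196 + (17-2)^2=225 + (20-5)^2=225 + (24-21)^2=9 + (15-20)^2=25 + (1-17)^2=256). Sum = 936. MSE = 156.

156


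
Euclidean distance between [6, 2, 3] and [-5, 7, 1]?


d = sqrt(sum of squared differences). (6--5)^2=121, (2-7)^2=25, (3-1)^2=4. Sum = 150.

sqrt(150)


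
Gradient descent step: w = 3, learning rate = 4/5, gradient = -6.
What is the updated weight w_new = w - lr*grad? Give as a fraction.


w_new = 3 - 4/5 * -6 = 3 - -24/5 = 39/5.

39/5


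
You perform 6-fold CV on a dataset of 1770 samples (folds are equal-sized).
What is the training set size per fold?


Each validation fold has 1770/6 = 295 samples. Training set = 1770 - 295 = 1475.

1475


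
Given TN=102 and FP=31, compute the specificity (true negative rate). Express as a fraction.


Specificity = TN / (TN + FP) = 102 / 133 = 102/133.

102/133


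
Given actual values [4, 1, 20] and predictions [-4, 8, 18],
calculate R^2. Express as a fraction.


Mean(y) = 25/3. SS_res = 117. SS_tot = 626/3. R^2 = 1 - 117/(626/3) = 275/626.

275/626


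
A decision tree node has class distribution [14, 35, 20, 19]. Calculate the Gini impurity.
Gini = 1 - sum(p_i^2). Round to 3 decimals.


Total = 88. Proportions: 14/88, 35/88, 20/88, 19/88. sum(p_i^2) = 0.2818. Gini = 1 - 0.2818 = 0.7182, which rounds to 0.718.

0.718


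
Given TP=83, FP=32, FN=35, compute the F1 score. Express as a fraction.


Precision = 83/115 = 83/115. Recall = 83/118 = 83/118. F1 = 2*P*R/(P+R) = 166/233.

166/233


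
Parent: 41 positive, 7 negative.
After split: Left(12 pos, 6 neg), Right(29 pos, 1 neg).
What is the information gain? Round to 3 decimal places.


H(parent) = 0.5993. H(left) = 0.9183, H(right) = 0.2108. Weighted = (18/48)*0.9183 + (30/48)*0.2108 = 0.4761. IG = 0.5993 - 0.4761 = 0.1232, which rounds to 0.123.

0.123


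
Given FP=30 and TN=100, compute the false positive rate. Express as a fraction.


FPR = FP / (FP + TN) = 30 / 130 = 3/13.

3/13


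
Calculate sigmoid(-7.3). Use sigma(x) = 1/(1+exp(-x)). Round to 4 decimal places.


sigma(-7.3) = 1/(1+e^(7.3)) = 1/(1+1480.299928) = 1/1481.299928 = 0.0007.

0.0007


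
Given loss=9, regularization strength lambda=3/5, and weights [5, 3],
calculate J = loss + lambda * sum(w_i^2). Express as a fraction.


L2 sq norm = sum(w^2) = 34. J = 9 + 3/5 * 34 = 147/5.

147/5


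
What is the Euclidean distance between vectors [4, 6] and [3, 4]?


d = sqrt(sum of squared differences). (4-3)^2=1, (6-4)^2=4. Sum = 5.

sqrt(5)


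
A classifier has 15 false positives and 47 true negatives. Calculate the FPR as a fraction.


FPR = FP / (FP + TN) = 15 / 62 = 15/62.

15/62


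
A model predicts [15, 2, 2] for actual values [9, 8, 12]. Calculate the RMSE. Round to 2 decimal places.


MSE = 57.3333. RMSE = sqrt(57.3333) = 7.57.

7.57


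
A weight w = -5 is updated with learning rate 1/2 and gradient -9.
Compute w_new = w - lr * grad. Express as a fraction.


w_new = -5 - 1/2 * -9 = -5 - -9/2 = -1/2.

-1/2


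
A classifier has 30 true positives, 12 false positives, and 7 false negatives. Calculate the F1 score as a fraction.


Precision = 30/42 = 5/7. Recall = 30/37 = 30/37. F1 = 2*P*R/(P+R) = 60/79.

60/79


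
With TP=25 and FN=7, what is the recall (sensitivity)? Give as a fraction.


Recall = TP / (TP + FN) = 25 / 32 = 25/32.

25/32


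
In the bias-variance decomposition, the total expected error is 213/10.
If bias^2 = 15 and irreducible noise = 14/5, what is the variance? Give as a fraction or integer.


Total error = bias^2 + variance + irreducible noise. So variance = 213/10 - 15 - 14/5 = 7/2.

7/2


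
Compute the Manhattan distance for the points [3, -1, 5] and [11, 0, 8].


d = sum of absolute differences: |3-11|=8 + |-1-0|=1 + |5-8|=3 = 12.

12


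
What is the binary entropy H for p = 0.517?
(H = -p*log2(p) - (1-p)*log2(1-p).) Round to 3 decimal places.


H = -0.517*log2(0.517) - 0.483*log2(0.483) = 0.999.

0.999


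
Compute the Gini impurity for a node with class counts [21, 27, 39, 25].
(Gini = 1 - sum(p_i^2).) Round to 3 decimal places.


Total = 112. Proportions: 21/112, 27/112, 39/112, 25/112. sum(p_i^2) = 0.2643. Gini = 1 - 0.2643 = 0.7357, which rounds to 0.736.

0.736


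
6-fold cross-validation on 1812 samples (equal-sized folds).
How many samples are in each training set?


Each validation fold has 1812/6 = 302 samples. Training set = 1812 - 302 = 1510.

1510


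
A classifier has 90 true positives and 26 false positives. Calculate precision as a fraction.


Precision = TP / (TP + FP) = 90 / 116 = 45/58.

45/58


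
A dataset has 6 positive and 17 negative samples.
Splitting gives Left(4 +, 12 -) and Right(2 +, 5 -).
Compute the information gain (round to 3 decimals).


H(parent) = 0.8281. H(left) = 0.8113, H(right) = 0.8631. Weighted = (16/23)*0.8113 + (7/23)*0.8631 = 0.8271. IG = 0.8281 - 0.8271 = 0.0010, which rounds to 0.001.

0.001


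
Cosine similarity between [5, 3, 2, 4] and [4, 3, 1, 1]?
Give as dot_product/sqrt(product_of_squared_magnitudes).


dot = 35. |a|^2 = 54, |b|^2 = 27. cos = 35/sqrt(1458).

35/sqrt(1458)


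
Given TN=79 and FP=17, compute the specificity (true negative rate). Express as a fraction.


Specificity = TN / (TN + FP) = 79 / 96 = 79/96.

79/96


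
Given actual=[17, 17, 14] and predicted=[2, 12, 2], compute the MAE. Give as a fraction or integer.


MAE = (1/3) * (|17-2|=15 + |17-12|=5 + |14-2|=12). Sum = 32. MAE = 32/3.

32/3


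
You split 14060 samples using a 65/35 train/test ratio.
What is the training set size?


Test set = 14060 * 35% = 4921. Training set = 14060 - 4921 = 9139.

9139


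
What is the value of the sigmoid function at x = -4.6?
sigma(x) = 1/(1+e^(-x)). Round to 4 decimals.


sigma(-4.6) = 1/(1+e^(4.6)) = 1/(1+99.484316) = 1/100.484316 = 0.0100.

0.0100


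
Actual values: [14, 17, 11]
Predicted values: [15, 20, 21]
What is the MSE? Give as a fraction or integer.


MSE = (1/3) * ((14-15)^2=1 + (17-20)^2=9 + (11-21)^2=100). Sum = 110. MSE = 110/3.

110/3


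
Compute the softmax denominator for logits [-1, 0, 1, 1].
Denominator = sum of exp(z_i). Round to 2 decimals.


Denom = e^-1=0.3679 + e^0=1.0000 + e^1=2.7183 + e^1=2.7183. Sum = 6.8045, which rounds to 6.80.

6.80


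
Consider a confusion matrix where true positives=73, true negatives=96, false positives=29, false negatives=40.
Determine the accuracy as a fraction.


Accuracy = (TP + TN) / (TP + TN + FP + FN) = (73 + 96) / 238 = 169/238.

169/238


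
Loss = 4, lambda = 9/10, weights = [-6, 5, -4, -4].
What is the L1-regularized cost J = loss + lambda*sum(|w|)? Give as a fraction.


L1 norm = sum(|w|) = 19. J = 4 + 9/10 * 19 = 211/10.

211/10


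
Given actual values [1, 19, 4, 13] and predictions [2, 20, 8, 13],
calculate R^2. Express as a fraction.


Mean(y) = 37/4. SS_res = 18. SS_tot = 819/4. R^2 = 1 - 18/(819/4) = 83/91.

83/91


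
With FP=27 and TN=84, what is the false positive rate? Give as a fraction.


FPR = FP / (FP + TN) = 27 / 111 = 9/37.

9/37


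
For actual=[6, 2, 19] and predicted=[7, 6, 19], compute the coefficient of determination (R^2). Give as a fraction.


Mean(y) = 9. SS_res = 17. SS_tot = 158. R^2 = 1 - 17/(158) = 141/158.

141/158


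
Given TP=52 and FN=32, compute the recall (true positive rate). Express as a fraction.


Recall = TP / (TP + FN) = 52 / 84 = 13/21.

13/21


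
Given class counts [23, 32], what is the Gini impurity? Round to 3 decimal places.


Total = 55. Proportions: 23/55, 32/55. sum(p_i^2) = 0.5134. Gini = 1 - 0.5134 = 0.4866, which rounds to 0.487.

0.487


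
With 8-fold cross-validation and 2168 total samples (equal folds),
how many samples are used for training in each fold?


Each validation fold has 2168/8 = 271 samples. Training set = 2168 - 271 = 1897.

1897


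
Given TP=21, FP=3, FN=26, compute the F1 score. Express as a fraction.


Precision = 21/24 = 7/8. Recall = 21/47 = 21/47. F1 = 2*P*R/(P+R) = 42/71.

42/71


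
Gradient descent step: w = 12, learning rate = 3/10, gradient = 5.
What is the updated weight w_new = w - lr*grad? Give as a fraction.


w_new = 12 - 3/10 * 5 = 12 - 3/2 = 21/2.

21/2


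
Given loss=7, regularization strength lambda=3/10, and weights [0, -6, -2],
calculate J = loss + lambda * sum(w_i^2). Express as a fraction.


L2 sq norm = sum(w^2) = 40. J = 7 + 3/10 * 40 = 19.

19


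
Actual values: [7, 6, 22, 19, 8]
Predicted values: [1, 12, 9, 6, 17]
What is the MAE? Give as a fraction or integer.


MAE = (1/5) * (|7-1|=6 + |6-12|=6 + |22-9|=13 + |19-6|=13 + |8-17|=9). Sum = 47. MAE = 47/5.

47/5


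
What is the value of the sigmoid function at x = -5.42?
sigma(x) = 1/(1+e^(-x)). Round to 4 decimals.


sigma(-5.42) = 1/(1+e^(5.42)) = 1/(1+225.879123) = 1/226.879123 = 0.0044.

0.0044


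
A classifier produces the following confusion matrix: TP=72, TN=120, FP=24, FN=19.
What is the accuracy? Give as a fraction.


Accuracy = (TP + TN) / (TP + TN + FP + FN) = (72 + 120) / 235 = 192/235.

192/235


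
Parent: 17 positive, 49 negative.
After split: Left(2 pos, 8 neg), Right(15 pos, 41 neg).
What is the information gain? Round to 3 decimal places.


H(parent) = 0.8231. H(left) = 0.7219, H(right) = 0.8384. Weighted = (10/66)*0.7219 + (56/66)*0.8384 = 0.8207. IG = 0.8231 - 0.8207 = 0.0024, which rounds to 0.002.

0.002


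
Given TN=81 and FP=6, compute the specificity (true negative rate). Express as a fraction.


Specificity = TN / (TN + FP) = 81 / 87 = 27/29.

27/29


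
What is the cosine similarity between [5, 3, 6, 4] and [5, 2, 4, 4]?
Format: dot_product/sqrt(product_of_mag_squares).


dot = 71. |a|^2 = 86, |b|^2 = 61. cos = 71/sqrt(5246).

71/sqrt(5246)


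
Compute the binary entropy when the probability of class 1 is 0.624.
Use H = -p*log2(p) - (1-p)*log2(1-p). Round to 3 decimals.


H = -0.624*log2(0.624) - 0.376*log2(0.376) = 0.955.

0.955


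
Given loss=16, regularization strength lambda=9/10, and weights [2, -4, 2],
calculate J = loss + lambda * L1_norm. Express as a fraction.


L1 norm = sum(|w|) = 8. J = 16 + 9/10 * 8 = 116/5.

116/5


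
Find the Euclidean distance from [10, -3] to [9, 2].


d = sqrt(sum of squared differences). (10-9)^2=1, (-3-2)^2=25. Sum = 26.

sqrt(26)


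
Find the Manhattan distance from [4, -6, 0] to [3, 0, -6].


d = sum of absolute differences: |4-3|=1 + |-6-0|=6 + |0--6|=6 = 13.

13


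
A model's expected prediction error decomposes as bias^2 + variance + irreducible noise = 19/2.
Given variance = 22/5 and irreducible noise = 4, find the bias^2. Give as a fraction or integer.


Total error = bias^2 + variance + irreducible noise. So bias^2 = 19/2 - 22/5 - 4 = 11/10.

11/10


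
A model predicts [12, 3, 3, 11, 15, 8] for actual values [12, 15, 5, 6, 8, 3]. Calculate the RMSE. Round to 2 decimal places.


MSE = 41.1667. RMSE = sqrt(41.1667) = 6.42.

6.42


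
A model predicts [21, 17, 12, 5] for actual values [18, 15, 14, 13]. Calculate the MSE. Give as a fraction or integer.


MSE = (1/4) * ((18-21)^2=9 + (15-17)^2=4 + (14-12)^2=4 + (13-5)^2=64). Sum = 81. MSE = 81/4.

81/4


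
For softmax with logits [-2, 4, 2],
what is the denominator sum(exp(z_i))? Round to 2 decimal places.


Denom = e^-2=0.1353 + e^4=54.5982 + e^2=7.3891. Sum = 62.1226, which rounds to 62.12.

62.12


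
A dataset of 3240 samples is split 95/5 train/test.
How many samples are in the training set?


Test set = 3240 * 5% = 162. Training set = 3240 - 162 = 3078.

3078


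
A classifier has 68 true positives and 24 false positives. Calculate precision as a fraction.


Precision = TP / (TP + FP) = 68 / 92 = 17/23.

17/23


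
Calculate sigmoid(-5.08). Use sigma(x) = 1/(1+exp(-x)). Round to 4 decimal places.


sigma(-5.08) = 1/(1+e^(5.08)) = 1/(1+160.774056) = 1/161.774056 = 0.0062.

0.0062


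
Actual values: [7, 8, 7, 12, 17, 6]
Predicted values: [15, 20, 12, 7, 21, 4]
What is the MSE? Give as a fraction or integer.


MSE = (1/6) * ((7-15)^2=64 + (8-20)^2=144 + (7-12)^2=25 + (12-7)^2=25 + (17-21)^2=16 + (6-4)^2=4). Sum = 278. MSE = 139/3.

139/3


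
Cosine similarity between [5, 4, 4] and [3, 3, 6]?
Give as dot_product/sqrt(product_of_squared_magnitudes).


dot = 51. |a|^2 = 57, |b|^2 = 54. cos = 51/sqrt(3078).

51/sqrt(3078)


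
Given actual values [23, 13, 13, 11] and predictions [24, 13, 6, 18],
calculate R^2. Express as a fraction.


Mean(y) = 15. SS_res = 99. SS_tot = 88. R^2 = 1 - 99/(88) = -1/8.

-1/8


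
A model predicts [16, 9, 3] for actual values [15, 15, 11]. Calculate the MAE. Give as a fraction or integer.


MAE = (1/3) * (|15-16|=1 + |15-9|=6 + |11-3|=8). Sum = 15. MAE = 5.

5


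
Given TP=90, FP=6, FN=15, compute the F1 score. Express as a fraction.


Precision = 90/96 = 15/16. Recall = 90/105 = 6/7. F1 = 2*P*R/(P+R) = 60/67.

60/67


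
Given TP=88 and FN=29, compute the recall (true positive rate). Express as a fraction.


Recall = TP / (TP + FN) = 88 / 117 = 88/117.

88/117


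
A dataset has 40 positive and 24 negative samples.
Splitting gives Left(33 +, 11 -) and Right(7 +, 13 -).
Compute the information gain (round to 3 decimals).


H(parent) = 0.9544. H(left) = 0.8113, H(right) = 0.9341. Weighted = (44/64)*0.8113 + (20/64)*0.9341 = 0.8497. IG = 0.9544 - 0.8497 = 0.1047, which rounds to 0.105.

0.105


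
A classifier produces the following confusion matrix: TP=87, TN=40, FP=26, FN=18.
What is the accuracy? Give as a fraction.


Accuracy = (TP + TN) / (TP + TN + FP + FN) = (87 + 40) / 171 = 127/171.

127/171


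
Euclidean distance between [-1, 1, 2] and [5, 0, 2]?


d = sqrt(sum of squared differences). (-1-5)^2=36, (1-0)^2=1, (2-2)^2=0. Sum = 37.

sqrt(37)


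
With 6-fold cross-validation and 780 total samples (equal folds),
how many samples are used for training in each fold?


Each validation fold has 780/6 = 130 samples. Training set = 780 - 130 = 650.

650


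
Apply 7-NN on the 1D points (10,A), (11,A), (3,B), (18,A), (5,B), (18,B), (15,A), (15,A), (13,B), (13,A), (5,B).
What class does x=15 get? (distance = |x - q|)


Distances: |10-15|=5, |11-15|=4, |3-15|=12, |18-15|=3, |5-15|=10, |18-15|=3, |15-15|=0, |15-15|=0, |13-15|=2, |13-15|=2, |5-15|=10. 7 nearest: (15,A), (15,A), (13,A), (13,B), (18,A), (18,B), (11,A). Counts: {'A': 5, 'B': 2}. Majority class: A.

A


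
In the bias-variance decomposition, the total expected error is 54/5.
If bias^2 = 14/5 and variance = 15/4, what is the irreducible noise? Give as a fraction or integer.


Total error = bias^2 + variance + irreducible noise. So irreducible noise = 54/5 - 14/5 - 15/4 = 17/4.

17/4


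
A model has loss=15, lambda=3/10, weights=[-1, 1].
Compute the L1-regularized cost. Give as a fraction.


L1 norm = sum(|w|) = 2. J = 15 + 3/10 * 2 = 78/5.

78/5


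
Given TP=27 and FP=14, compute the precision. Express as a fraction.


Precision = TP / (TP + FP) = 27 / 41 = 27/41.

27/41


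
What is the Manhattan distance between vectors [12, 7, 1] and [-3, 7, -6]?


d = sum of absolute differences: |12--3|=15 + |7-7|=0 + |1--6|=7 = 22.

22


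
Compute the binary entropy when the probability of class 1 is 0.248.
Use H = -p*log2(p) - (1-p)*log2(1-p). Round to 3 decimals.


H = -0.248*log2(0.248) - 0.752*log2(0.752) = 0.808.

0.808


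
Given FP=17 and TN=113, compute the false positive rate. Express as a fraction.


FPR = FP / (FP + TN) = 17 / 130 = 17/130.

17/130


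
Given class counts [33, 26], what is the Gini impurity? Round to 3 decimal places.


Total = 59. Proportions: 33/59, 26/59. sum(p_i^2) = 0.5070. Gini = 1 - 0.5070 = 0.4930, which rounds to 0.493.

0.493


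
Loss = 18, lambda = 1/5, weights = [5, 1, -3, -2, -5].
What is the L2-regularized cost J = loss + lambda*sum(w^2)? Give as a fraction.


L2 sq norm = sum(w^2) = 64. J = 18 + 1/5 * 64 = 154/5.

154/5


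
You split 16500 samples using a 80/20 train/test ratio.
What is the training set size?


Test set = 16500 * 20% = 3300. Training set = 16500 - 3300 = 13200.

13200


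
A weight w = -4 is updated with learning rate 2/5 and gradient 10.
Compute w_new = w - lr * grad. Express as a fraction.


w_new = -4 - 2/5 * 10 = -4 - 4 = -8.

-8


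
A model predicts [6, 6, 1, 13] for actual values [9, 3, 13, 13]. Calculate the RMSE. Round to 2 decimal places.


MSE = 40.5000. RMSE = sqrt(40.5000) = 6.36.

6.36


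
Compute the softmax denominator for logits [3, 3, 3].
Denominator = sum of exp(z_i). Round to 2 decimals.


Denom = e^3=20.0855 + e^3=20.0855 + e^3=20.0855. Sum = 60.2565, which rounds to 60.26.

60.26


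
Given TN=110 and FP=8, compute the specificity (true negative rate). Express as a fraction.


Specificity = TN / (TN + FP) = 110 / 118 = 55/59.

55/59


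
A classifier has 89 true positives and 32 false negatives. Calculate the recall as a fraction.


Recall = TP / (TP + FN) = 89 / 121 = 89/121.

89/121


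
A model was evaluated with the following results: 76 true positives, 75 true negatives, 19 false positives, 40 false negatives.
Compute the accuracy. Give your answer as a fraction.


Accuracy = (TP + TN) / (TP + TN + FP + FN) = (76 + 75) / 210 = 151/210.

151/210


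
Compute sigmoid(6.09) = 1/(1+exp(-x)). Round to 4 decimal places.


sigma(6.09) = 1/(1+e^(-6.09)) = 1/(1+0.002265) = 1/1.002265 = 0.9977.

0.9977


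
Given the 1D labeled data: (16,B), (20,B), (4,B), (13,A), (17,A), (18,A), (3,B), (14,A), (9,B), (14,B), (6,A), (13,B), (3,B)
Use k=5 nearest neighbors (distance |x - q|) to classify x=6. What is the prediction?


Distances: |16-6|=10, |20-6|=14, |4-6|=2, |13-6|=7, |17-6|=11, |18-6|=12, |3-6|=3, |14-6|=8, |9-6|=3, |14-6|=8, |6-6|=0, |13-6|=7, |3-6|=3. 5 nearest: (6,A), (4,B), (3,B), (9,B), (3,B). Counts: {'A': 1, 'B': 4}. Majority class: B.

B


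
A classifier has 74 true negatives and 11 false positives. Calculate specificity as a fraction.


Specificity = TN / (TN + FP) = 74 / 85 = 74/85.

74/85


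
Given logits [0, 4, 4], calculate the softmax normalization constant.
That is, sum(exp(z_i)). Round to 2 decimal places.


Denom = e^0=1.0000 + e^4=54.5982 + e^4=54.5982. Sum = 110.1964, which rounds to 110.20.

110.20


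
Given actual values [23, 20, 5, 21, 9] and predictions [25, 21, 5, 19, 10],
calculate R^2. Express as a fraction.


Mean(y) = 78/5. SS_res = 10. SS_tot = 1296/5. R^2 = 1 - 10/(1296/5) = 623/648.

623/648


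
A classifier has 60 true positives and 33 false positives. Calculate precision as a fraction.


Precision = TP / (TP + FP) = 60 / 93 = 20/31.

20/31


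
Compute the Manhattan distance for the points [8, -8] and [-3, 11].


d = sum of absolute differences: |8--3|=11 + |-8-11|=19 = 30.

30


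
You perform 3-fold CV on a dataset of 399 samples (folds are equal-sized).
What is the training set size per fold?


Each validation fold has 399/3 = 133 samples. Training set = 399 - 133 = 266.

266


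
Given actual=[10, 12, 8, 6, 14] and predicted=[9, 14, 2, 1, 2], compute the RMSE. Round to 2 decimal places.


MSE = 42.0000. RMSE = sqrt(42.0000) = 6.48.

6.48


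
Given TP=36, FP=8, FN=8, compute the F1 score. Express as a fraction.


Precision = 36/44 = 9/11. Recall = 36/44 = 9/11. F1 = 2*P*R/(P+R) = 9/11.

9/11


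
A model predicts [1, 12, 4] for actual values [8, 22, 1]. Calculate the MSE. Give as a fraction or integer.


MSE = (1/3) * ((8-1)^2=49 + (22-12)^2=100 + (1-4)^2=9). Sum = 158. MSE = 158/3.

158/3


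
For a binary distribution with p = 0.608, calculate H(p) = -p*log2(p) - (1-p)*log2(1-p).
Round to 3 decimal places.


H = -0.608*log2(0.608) - 0.392*log2(0.392) = 0.966.

0.966


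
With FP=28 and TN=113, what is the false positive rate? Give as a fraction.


FPR = FP / (FP + TN) = 28 / 141 = 28/141.

28/141


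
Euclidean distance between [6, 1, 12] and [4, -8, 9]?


d = sqrt(sum of squared differences). (6-4)^2=4, (1--8)^2=81, (12-9)^2=9. Sum = 94.

sqrt(94)


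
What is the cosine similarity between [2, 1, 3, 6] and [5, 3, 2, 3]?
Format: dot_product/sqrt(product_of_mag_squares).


dot = 37. |a|^2 = 50, |b|^2 = 47. cos = 37/sqrt(2350).

37/sqrt(2350)


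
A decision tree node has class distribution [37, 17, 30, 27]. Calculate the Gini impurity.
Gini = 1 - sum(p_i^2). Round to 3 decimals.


Total = 111. Proportions: 37/111, 17/111, 30/111, 27/111. sum(p_i^2) = 0.2668. Gini = 1 - 0.2668 = 0.7332, which rounds to 0.733.

0.733


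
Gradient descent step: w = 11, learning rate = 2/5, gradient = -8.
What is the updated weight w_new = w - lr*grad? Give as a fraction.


w_new = 11 - 2/5 * -8 = 11 - -16/5 = 71/5.

71/5


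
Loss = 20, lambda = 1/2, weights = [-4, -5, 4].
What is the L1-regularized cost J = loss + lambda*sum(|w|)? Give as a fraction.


L1 norm = sum(|w|) = 13. J = 20 + 1/2 * 13 = 53/2.

53/2


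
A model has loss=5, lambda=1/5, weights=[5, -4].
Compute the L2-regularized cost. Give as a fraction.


L2 sq norm = sum(w^2) = 41. J = 5 + 1/5 * 41 = 66/5.

66/5


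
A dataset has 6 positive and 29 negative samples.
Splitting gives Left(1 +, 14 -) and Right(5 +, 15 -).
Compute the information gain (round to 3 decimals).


H(parent) = 0.6610. H(left) = 0.3534, H(right) = 0.8113. Weighted = (15/35)*0.3534 + (20/35)*0.8113 = 0.6151. IG = 0.6610 - 0.6151 = 0.0459, which rounds to 0.046.

0.046


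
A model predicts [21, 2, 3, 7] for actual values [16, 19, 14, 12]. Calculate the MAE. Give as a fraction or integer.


MAE = (1/4) * (|16-21|=5 + |19-2|=17 + |14-3|=11 + |12-7|=5). Sum = 38. MAE = 19/2.

19/2


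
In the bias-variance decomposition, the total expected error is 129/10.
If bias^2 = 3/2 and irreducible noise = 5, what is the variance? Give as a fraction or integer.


Total error = bias^2 + variance + irreducible noise. So variance = 129/10 - 3/2 - 5 = 32/5.

32/5


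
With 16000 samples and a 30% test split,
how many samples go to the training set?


Test set = 16000 * 30% = 4800. Training set = 16000 - 4800 = 11200.

11200


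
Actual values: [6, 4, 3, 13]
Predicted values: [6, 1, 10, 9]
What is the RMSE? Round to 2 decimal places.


MSE = 18.5000. RMSE = sqrt(18.5000) = 4.30.

4.30


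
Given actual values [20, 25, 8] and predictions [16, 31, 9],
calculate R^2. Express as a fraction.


Mean(y) = 53/3. SS_res = 53. SS_tot = 458/3. R^2 = 1 - 53/(458/3) = 299/458.

299/458


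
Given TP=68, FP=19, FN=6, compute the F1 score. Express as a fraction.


Precision = 68/87 = 68/87. Recall = 68/74 = 34/37. F1 = 2*P*R/(P+R) = 136/161.

136/161


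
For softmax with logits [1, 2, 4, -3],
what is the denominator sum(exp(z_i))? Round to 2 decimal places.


Denom = e^1=2.7183 + e^2=7.3891 + e^4=54.5982 + e^-3=0.0498. Sum = 64.7554, which rounds to 64.76.

64.76


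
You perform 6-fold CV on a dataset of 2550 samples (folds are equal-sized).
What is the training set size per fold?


Each validation fold has 2550/6 = 425 samples. Training set = 2550 - 425 = 2125.

2125


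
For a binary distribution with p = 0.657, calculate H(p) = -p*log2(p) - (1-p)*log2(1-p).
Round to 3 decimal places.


H = -0.657*log2(0.657) - 0.343*log2(0.343) = 0.928.

0.928


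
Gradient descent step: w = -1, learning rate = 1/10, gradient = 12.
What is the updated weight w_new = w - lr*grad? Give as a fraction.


w_new = -1 - 1/10 * 12 = -1 - 6/5 = -11/5.

-11/5


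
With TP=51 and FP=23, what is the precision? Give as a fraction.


Precision = TP / (TP + FP) = 51 / 74 = 51/74.

51/74


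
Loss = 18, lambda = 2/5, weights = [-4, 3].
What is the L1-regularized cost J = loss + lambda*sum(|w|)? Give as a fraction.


L1 norm = sum(|w|) = 7. J = 18 + 2/5 * 7 = 104/5.

104/5


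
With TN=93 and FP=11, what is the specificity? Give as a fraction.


Specificity = TN / (TN + FP) = 93 / 104 = 93/104.

93/104


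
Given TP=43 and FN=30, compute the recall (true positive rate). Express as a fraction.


Recall = TP / (TP + FN) = 43 / 73 = 43/73.

43/73


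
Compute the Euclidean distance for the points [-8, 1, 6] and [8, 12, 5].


d = sqrt(sum of squared differences). (-8-8)^2=256, (1-12)^2=121, (6-5)^2=1. Sum = 378.

sqrt(378)


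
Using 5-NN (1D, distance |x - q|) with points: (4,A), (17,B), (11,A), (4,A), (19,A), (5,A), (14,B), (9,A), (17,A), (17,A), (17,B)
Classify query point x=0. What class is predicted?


Distances: |4-0|=4, |17-0|=17, |11-0|=11, |4-0|=4, |19-0|=19, |5-0|=5, |14-0|=14, |9-0|=9, |17-0|=17, |17-0|=17, |17-0|=17. 5 nearest: (4,A), (4,A), (5,A), (9,A), (11,A). Counts: {'A': 5}. Majority class: A.

A


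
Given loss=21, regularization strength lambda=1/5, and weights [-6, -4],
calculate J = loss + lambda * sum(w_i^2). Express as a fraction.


L2 sq norm = sum(w^2) = 52. J = 21 + 1/5 * 52 = 157/5.

157/5


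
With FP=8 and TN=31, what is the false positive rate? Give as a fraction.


FPR = FP / (FP + TN) = 8 / 39 = 8/39.

8/39


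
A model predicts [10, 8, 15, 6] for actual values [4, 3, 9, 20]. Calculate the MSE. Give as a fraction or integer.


MSE = (1/4) * ((4-10)^2=36 + (3-8)^2=25 + (9-15)^2=36 + (20-6)^2=196). Sum = 293. MSE = 293/4.

293/4


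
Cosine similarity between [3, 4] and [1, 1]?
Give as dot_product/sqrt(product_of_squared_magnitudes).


dot = 7. |a|^2 = 25, |b|^2 = 2. cos = 7/sqrt(50).

7/sqrt(50)


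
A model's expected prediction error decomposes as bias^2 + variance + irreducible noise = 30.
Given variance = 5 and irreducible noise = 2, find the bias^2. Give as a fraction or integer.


Total error = bias^2 + variance + irreducible noise. So bias^2 = 30 - 5 - 2 = 23.

23


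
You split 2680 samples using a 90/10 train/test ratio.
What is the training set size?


Test set = 2680 * 10% = 268. Training set = 2680 - 268 = 2412.

2412


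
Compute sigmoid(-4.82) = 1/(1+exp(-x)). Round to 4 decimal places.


sigma(-4.82) = 1/(1+e^(4.82)) = 1/(1+123.965091) = 1/124.965091 = 0.0080.

0.0080


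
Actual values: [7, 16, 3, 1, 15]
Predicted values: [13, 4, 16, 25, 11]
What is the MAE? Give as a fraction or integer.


MAE = (1/5) * (|7-13|=6 + |16-4|=12 + |3-16|=13 + |1-25|=24 + |15-11|=4). Sum = 59. MAE = 59/5.

59/5


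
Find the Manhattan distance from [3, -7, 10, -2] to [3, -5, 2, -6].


d = sum of absolute differences: |3-3|=0 + |-7--5|=2 + |10-2|=8 + |-2--6|=4 = 14.

14


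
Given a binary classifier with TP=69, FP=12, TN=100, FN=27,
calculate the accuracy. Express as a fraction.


Accuracy = (TP + TN) / (TP + TN + FP + FN) = (69 + 100) / 208 = 13/16.

13/16


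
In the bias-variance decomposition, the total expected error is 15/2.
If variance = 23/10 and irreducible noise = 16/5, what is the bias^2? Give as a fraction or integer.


Total error = bias^2 + variance + irreducible noise. So bias^2 = 15/2 - 23/10 - 16/5 = 2.

2
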